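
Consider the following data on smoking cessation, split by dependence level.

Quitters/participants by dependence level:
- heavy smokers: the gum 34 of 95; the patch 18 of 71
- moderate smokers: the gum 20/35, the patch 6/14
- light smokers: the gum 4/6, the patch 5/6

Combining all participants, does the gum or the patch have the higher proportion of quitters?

Heavy smokers: the gum 34/95 = 35.8%, the patch 18/71 = 25.4% → the gum
Moderate smokers: the gum 20/35 = 57.1%, the patch 6/14 = 42.9% → the gum
Light smokers: the gum 4/6 = 66.7%, the patch 5/6 = 83.3% → the patch
Overall: the gum 58/136 = 42.6%, the patch 29/91 = 31.9% → the gum
(Neither sweeps every dependence group, but the gum has the higher pooled rate.)

the gum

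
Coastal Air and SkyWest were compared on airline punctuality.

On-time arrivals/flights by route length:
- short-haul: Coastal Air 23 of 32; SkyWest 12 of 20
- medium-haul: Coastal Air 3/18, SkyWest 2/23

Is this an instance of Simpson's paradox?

Short-haul: Coastal Air 23/32 = 71.9%, SkyWest 12/20 = 60.0% → Coastal Air
Medium-haul: Coastal Air 3/18 = 16.7%, SkyWest 2/23 = 8.7% → Coastal Air
Overall: Coastal Air 26/50 = 52.0%, SkyWest 14/43 = 32.6% → Coastal Air
Coastal Air wins overall and in every route group — no reversal.

No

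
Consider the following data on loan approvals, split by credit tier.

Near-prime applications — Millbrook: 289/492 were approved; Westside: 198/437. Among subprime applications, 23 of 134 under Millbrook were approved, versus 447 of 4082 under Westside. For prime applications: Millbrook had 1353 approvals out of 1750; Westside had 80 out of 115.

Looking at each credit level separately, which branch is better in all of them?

Millbrook

Near-prime: Millbrook 289/492 = 58.7%, Westside 198/437 = 45.3% → Millbrook
Subprime: Millbrook 23/134 = 17.2%, Westside 447/4082 = 11.0% → Millbrook
Prime: Millbrook 1353/1750 = 77.3%, Westside 80/115 = 69.6% → Millbrook
Millbrook has the higher rate in all 3 groups.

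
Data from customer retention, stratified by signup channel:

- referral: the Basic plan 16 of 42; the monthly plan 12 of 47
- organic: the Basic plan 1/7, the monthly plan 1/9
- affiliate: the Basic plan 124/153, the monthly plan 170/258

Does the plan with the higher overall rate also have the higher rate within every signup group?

Referral: the Basic plan 16/42 = 38.1%, the monthly plan 12/47 = 25.5% → the Basic plan
Organic: the Basic plan 1/7 = 14.3%, the monthly plan 1/9 = 11.1% → the Basic plan
Affiliate: the Basic plan 124/153 = 81.0%, the monthly plan 170/258 = 65.9% → the Basic plan
Overall: the Basic plan 141/202 = 69.8%, the monthly plan 183/314 = 58.3% → the Basic plan
The Basic plan wins overall and in every signup group — no reversal.

Yes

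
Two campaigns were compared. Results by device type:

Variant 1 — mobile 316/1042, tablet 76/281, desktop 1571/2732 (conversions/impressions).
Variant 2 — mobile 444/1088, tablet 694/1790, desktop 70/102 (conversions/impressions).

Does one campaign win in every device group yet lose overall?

Yes

Mobile: Variant 1 316/1042 = 30.3%, Variant 2 444/1088 = 40.8% → Variant 2
Tablet: Variant 1 76/281 = 27.0%, Variant 2 694/1790 = 38.8% → Variant 2
Desktop: Variant 1 1571/2732 = 57.5%, Variant 2 70/102 = 68.6% → Variant 2
Overall: Variant 1 1963/4055 = 48.4%, Variant 2 1208/2980 = 40.5% → Variant 1
Variant 2 wins each device group but Variant 1 wins overall — the comparison reverses. Variant 2's impressions skew toward tablet, which has a lower base rate.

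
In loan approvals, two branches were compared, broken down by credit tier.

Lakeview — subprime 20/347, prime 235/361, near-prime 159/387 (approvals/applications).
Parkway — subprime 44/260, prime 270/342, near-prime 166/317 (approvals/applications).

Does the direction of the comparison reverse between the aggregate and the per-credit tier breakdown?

No

Subprime: Lakeview 20/347 = 5.8%, Parkway 44/260 = 16.9% → Parkway
Prime: Lakeview 235/361 = 65.1%, Parkway 270/342 = 78.9% → Parkway
Near-prime: Lakeview 159/387 = 41.1%, Parkway 166/317 = 52.4% → Parkway
Overall: Lakeview 414/1095 = 37.8%, Parkway 480/919 = 52.2% → Parkway
Parkway wins overall and in every credit group — no reversal.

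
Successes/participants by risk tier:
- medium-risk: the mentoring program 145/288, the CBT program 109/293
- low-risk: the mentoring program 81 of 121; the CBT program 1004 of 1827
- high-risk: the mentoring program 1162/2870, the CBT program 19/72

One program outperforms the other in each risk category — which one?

the mentoring program

Medium-risk: the mentoring program 145/288 = 50.3%, the CBT program 109/293 = 37.2% → the mentoring program
Low-risk: the mentoring program 81/121 = 66.9%, the CBT program 1004/1827 = 55.0% → the mentoring program
High-risk: the mentoring program 1162/2870 = 40.5%, the CBT program 19/72 = 26.4% → the mentoring program
The mentoring program has the higher rate in all 3 groups.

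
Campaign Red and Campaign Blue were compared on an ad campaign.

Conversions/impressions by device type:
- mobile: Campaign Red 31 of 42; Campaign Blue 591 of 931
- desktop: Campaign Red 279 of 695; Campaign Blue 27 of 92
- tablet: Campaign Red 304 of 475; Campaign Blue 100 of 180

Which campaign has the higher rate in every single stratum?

Campaign Red

Mobile: Campaign Red 31/42 = 73.8%, Campaign Blue 591/931 = 63.5% → Campaign Red
Desktop: Campaign Red 279/695 = 40.1%, Campaign Blue 27/92 = 29.3% → Campaign Red
Tablet: Campaign Red 304/475 = 64.0%, Campaign Blue 100/180 = 55.6% → Campaign Red
Campaign Red has the higher rate in all 3 groups.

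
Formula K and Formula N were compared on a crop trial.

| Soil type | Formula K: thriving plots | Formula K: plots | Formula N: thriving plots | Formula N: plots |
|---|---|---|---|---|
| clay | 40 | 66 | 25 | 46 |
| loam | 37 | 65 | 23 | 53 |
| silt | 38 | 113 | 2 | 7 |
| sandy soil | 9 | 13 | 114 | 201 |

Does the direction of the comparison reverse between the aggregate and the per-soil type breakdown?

Clay: Formula K 40/66 = 60.6%, Formula N 25/46 = 54.3% → Formula K
Loam: Formula K 37/65 = 56.9%, Formula N 23/53 = 43.4% → Formula K
Silt: Formula K 38/113 = 33.6%, Formula N 2/7 = 28.6% → Formula K
Sandy soil: Formula K 9/13 = 69.2%, Formula N 114/201 = 56.7% → Formula K
Overall: Formula K 124/257 = 48.2%, Formula N 164/307 = 53.4% → Formula N
Formula K wins each soil group but Formula N wins overall — the comparison reverses. Formula K's plots skew toward silt, which has a lower base rate.

Yes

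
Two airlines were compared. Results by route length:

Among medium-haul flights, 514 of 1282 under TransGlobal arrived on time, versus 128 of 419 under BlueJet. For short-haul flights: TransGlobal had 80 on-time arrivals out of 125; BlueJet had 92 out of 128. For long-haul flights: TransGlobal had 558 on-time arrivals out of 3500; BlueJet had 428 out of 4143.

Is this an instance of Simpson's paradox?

Medium-haul: TransGlobal 514/1282 = 40.1%, BlueJet 128/419 = 30.5% → TransGlobal
Short-haul: TransGlobal 80/125 = 64.0%, BlueJet 92/128 = 71.9% → BlueJet
Long-haul: TransGlobal 558/3500 = 15.9%, BlueJet 428/4143 = 10.3% → TransGlobal
Overall: TransGlobal 1152/4907 = 23.5%, BlueJet 648/4690 = 13.8% → TransGlobal
Neither sweeps: TransGlobal wins 2 of 3 groups, BlueJet wins 1. TransGlobal wins overall but not every group — no Simpson reversal.

No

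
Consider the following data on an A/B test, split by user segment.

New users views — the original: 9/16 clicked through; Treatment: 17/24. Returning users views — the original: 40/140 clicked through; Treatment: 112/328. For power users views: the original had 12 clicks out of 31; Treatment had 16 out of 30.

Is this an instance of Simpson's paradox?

New users: the original 9/16 = 56.2%, Treatment 17/24 = 70.8% → Treatment
Returning users: the original 40/140 = 28.6%, Treatment 112/328 = 34.1% → Treatment
Power users: the original 12/31 = 38.7%, Treatment 16/30 = 53.3% → Treatment
Overall: the original 61/187 = 32.6%, Treatment 145/382 = 38.0% → Treatment
Treatment wins overall and in every user group — no reversal.

No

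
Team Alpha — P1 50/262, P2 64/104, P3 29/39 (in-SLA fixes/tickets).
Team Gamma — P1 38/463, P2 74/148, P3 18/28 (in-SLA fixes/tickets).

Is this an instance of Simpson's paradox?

P1: Team Alpha 50/262 = 19.1%, Team Gamma 38/463 = 8.2% → Team Alpha
P2: Team Alpha 64/104 = 61.5%, Team Gamma 74/148 = 50.0% → Team Alpha
P3: Team Alpha 29/39 = 74.4%, Team Gamma 18/28 = 64.3% → Team Alpha
Overall: Team Alpha 143/405 = 35.3%, Team Gamma 130/639 = 20.3% → Team Alpha
Team Alpha wins overall and in every ticket group — no reversal.

No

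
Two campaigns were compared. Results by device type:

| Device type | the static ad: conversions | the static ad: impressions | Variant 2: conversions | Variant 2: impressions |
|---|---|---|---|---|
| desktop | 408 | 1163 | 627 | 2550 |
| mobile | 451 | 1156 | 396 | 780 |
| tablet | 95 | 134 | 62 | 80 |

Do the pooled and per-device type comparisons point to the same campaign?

No

Desktop: the static ad 408/1163 = 35.1%, Variant 2 627/2550 = 24.6% → the static ad
Mobile: the static ad 451/1156 = 39.0%, Variant 2 396/780 = 50.8% → Variant 2
Tablet: the static ad 95/134 = 70.9%, Variant 2 62/80 = 77.5% → Variant 2
Overall: the static ad 954/2453 = 38.9%, Variant 2 1085/3410 = 31.8% → the static ad
Neither sweeps: the static ad wins 1 of 3 groups, Variant 2 wins 2. The static ad wins overall but not every group — no Simpson reversal.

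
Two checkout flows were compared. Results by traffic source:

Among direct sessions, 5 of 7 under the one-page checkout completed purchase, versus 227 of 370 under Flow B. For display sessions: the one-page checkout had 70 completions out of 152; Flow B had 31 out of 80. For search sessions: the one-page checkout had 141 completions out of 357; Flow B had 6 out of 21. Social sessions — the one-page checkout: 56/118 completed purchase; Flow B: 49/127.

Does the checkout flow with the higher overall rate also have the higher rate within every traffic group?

No

Direct: the one-page checkout 5/7 = 71.4%, Flow B 227/370 = 61.4% → the one-page checkout
Display: the one-page checkout 70/152 = 46.1%, Flow B 31/80 = 38.8% → the one-page checkout
Search: the one-page checkout 141/357 = 39.5%, Flow B 6/21 = 28.6% → the one-page checkout
Social: the one-page checkout 56/118 = 47.5%, Flow B 49/127 = 38.6% → the one-page checkout
Overall: the one-page checkout 272/634 = 42.9%, Flow B 313/598 = 52.3% → Flow B
The one-page checkout wins each traffic group but Flow B wins overall — the comparison reverses. The one-page checkout's sessions skew toward search, which has a lower base rate.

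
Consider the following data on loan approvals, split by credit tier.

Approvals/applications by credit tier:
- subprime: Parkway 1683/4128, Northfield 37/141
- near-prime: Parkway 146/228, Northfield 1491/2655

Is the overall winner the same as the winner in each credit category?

No

Subprime: Parkway 1683/4128 = 40.8%, Northfield 37/141 = 26.2% → Parkway
Near-prime: Parkway 146/228 = 64.0%, Northfield 1491/2655 = 56.2% → Parkway
Overall: Parkway 1829/4356 = 42.0%, Northfield 1528/2796 = 54.6% → Northfield
Parkway wins each credit group but Northfield wins overall — the comparison reverses. Parkway's applications skew toward subprime, which has a lower base rate.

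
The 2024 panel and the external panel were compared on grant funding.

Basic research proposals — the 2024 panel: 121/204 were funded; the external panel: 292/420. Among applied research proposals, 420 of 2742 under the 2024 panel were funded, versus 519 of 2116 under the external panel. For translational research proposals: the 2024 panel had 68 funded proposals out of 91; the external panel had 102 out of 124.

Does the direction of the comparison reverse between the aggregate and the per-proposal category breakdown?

No

Basic research: the 2024 panel 121/204 = 59.3%, the external panel 292/420 = 69.5% → the external panel
Applied research: the 2024 panel 420/2742 = 15.3%, the external panel 519/2116 = 24.5% → the external panel
Translational research: the 2024 panel 68/91 = 74.7%, the external panel 102/124 = 82.3% → the external panel
Overall: the 2024 panel 609/3037 = 20.1%, the external panel 913/2660 = 34.3% → the external panel
The external panel wins overall and in every proposal group — no reversal.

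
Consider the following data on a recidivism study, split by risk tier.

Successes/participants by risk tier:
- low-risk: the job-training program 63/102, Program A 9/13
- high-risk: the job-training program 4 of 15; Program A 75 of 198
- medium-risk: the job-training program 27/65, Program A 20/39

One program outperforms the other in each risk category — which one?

Program A

Low-risk: the job-training program 63/102 = 61.8%, Program A 9/13 = 69.2% → Program A
High-risk: the job-training program 4/15 = 26.7%, Program A 75/198 = 37.9% → Program A
Medium-risk: the job-training program 27/65 = 41.5%, Program A 20/39 = 51.3% → Program A
Program A has the higher rate in all 3 groups.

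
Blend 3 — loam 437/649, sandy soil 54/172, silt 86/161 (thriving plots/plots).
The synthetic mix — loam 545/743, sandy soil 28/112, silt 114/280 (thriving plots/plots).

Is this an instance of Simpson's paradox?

No

Loam: Blend 3 437/649 = 67.3%, the synthetic mix 545/743 = 73.4% → the synthetic mix
Sandy soil: Blend 3 54/172 = 31.4%, the synthetic mix 28/112 = 25.0% → Blend 3
Silt: Blend 3 86/161 = 53.4%, the synthetic mix 114/280 = 40.7% → Blend 3
Overall: Blend 3 577/982 = 58.8%, the synthetic mix 687/1135 = 60.5% → the synthetic mix
Neither sweeps: Blend 3 wins 2 of 3 groups, the synthetic mix wins 1. The synthetic mix wins overall but not every group — no Simpson reversal.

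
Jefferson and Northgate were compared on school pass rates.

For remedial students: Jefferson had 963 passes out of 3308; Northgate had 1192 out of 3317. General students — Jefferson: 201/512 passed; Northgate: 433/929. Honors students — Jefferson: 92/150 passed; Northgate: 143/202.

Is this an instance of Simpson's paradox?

No

Remedial: Jefferson 963/3308 = 29.1%, Northgate 1192/3317 = 35.9% → Northgate
General: Jefferson 201/512 = 39.3%, Northgate 433/929 = 46.6% → Northgate
Honors: Jefferson 92/150 = 61.3%, Northgate 143/202 = 70.8% → Northgate
Overall: Jefferson 1256/3970 = 31.6%, Northgate 1768/4448 = 39.7% → Northgate
Northgate wins overall and in every student group — no reversal.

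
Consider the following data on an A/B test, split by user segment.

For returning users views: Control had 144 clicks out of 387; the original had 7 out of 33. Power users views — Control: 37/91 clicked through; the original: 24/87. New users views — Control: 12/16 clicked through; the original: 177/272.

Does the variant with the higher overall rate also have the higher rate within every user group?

Returning users: Control 144/387 = 37.2%, the original 7/33 = 21.2% → Control
Power users: Control 37/91 = 40.7%, the original 24/87 = 27.6% → Control
New users: Control 12/16 = 75.0%, the original 177/272 = 65.1% → Control
Overall: Control 193/494 = 39.1%, the original 208/392 = 53.1% → the original
Control wins each user group but the original wins overall — the comparison reverses. Control's views skew toward returning users, which has a lower base rate.

No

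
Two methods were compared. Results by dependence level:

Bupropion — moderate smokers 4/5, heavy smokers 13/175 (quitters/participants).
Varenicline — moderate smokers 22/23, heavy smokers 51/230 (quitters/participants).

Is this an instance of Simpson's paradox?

Moderate smokers: bupropion 4/5 = 80.0%, varenicline 22/23 = 95.7% → varenicline
Heavy smokers: bupropion 13/175 = 7.4%, varenicline 51/230 = 22.2% → varenicline
Overall: bupropion 17/180 = 9.4%, varenicline 73/253 = 28.9% → varenicline
Varenicline wins overall and in every dependence group — no reversal.

No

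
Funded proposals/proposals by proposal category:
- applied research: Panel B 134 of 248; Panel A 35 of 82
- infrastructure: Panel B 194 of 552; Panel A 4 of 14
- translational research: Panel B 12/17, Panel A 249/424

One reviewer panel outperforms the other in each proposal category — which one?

Applied research: Panel B 134/248 = 54.0%, Panel A 35/82 = 42.7% → Panel B
Infrastructure: Panel B 194/552 = 35.1%, Panel A 4/14 = 28.6% → Panel B
Translational research: Panel B 12/17 = 70.6%, Panel A 249/424 = 58.7% → Panel B
Panel B has the higher rate in all 3 groups.

Panel B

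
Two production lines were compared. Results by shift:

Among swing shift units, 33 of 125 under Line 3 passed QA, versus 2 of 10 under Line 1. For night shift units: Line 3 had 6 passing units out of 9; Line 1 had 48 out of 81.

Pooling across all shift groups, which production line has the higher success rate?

Line 1

Swing shift: Line 3 33/125 = 26.4%, Line 1 2/10 = 20.0% → Line 3
Night shift: Line 3 6/9 = 66.7%, Line 1 48/81 = 59.3% → Line 3
Overall: Line 3 39/134 = 29.1%, Line 1 50/91 = 54.9% → Line 1
(Line 3 wins every shift group but Line 1 wins overall — Line 3's units skew toward the low-rate swing shift group.)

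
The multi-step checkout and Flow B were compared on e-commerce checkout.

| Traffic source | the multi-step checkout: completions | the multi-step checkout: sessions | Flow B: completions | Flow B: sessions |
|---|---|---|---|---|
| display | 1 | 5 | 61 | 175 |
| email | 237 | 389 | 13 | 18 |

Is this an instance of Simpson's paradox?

Yes

Display: the multi-step checkout 1/5 = 20.0%, Flow B 61/175 = 34.9% → Flow B
Email: the multi-step checkout 237/389 = 60.9%, Flow B 13/18 = 72.2% → Flow B
Overall: the multi-step checkout 238/394 = 60.4%, Flow B 74/193 = 38.3% → the multi-step checkout
Flow B wins each traffic group but the multi-step checkout wins overall — the comparison reverses. Flow B's sessions skew toward display, which has a lower base rate.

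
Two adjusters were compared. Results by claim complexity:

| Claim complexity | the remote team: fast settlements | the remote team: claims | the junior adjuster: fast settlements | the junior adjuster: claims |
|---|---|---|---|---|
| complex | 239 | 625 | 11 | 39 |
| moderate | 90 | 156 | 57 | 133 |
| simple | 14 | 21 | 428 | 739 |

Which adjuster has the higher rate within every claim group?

Complex: the remote team 239/625 = 38.2%, the junior adjuster 11/39 = 28.2% → the remote team
Moderate: the remote team 90/156 = 57.7%, the junior adjuster 57/133 = 42.9% → the remote team
Simple: the remote team 14/21 = 66.7%, the junior adjuster 428/739 = 57.9% → the remote team
The remote team has the higher rate in all 3 groups.

the remote team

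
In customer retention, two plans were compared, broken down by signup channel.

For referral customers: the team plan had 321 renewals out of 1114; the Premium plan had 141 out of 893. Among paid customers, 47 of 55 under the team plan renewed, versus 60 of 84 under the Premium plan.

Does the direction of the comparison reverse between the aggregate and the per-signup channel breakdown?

Referral: the team plan 321/1114 = 28.8%, the Premium plan 141/893 = 15.8% → the team plan
Paid: the team plan 47/55 = 85.5%, the Premium plan 60/84 = 71.4% → the team plan
Overall: the team plan 368/1169 = 31.5%, the Premium plan 201/977 = 20.6% → the team plan
The team plan wins overall and in every signup group — no reversal.

No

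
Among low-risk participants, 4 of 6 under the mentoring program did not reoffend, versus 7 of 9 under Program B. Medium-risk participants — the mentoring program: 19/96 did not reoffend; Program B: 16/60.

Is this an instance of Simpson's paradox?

Low-risk: the mentoring program 4/6 = 66.7%, Program B 7/9 = 77.8% → Program B
Medium-risk: the mentoring program 19/96 = 19.8%, Program B 16/60 = 26.7% → Program B
Overall: the mentoring program 23/102 = 22.5%, Program B 23/69 = 33.3% → Program B
Program B wins overall and in every risk group — no reversal.

No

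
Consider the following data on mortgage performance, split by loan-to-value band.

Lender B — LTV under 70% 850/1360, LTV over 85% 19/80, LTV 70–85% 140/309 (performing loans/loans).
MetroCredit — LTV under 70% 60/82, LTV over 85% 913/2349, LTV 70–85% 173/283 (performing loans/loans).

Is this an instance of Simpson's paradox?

LTV under 70%: Lender B 850/1360 = 62.5%, MetroCredit 60/82 = 73.2% → MetroCredit
LTV over 85%: Lender B 19/80 = 23.8%, MetroCredit 913/2349 = 38.9% → MetroCredit
LTV 70–85%: Lender B 140/309 = 45.3%, MetroCredit 173/283 = 61.1% → MetroCredit
Overall: Lender B 1009/1749 = 57.7%, MetroCredit 1146/2714 = 42.2% → Lender B
MetroCredit wins each loan-to-value group but Lender B wins overall — the comparison reverses. MetroCredit's loans skew toward LTV over 85%, which has a lower base rate.

Yes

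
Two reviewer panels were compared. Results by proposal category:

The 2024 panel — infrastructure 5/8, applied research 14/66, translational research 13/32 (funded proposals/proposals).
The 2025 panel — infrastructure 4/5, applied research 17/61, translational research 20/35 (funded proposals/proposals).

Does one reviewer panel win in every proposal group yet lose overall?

No

Infrastructure: the 2024 panel 5/8 = 62.5%, the 2025 panel 4/5 = 80.0% → the 2025 panel
Applied research: the 2024 panel 14/66 = 21.2%, the 2025 panel 17/61 = 27.9% → the 2025 panel
Translational research: the 2024 panel 13/32 = 40.6%, the 2025 panel 20/35 = 57.1% → the 2025 panel
Overall: the 2024 panel 32/106 = 30.2%, the 2025 panel 41/101 = 40.6% → the 2025 panel
The 2025 panel wins overall and in every proposal group — no reversal.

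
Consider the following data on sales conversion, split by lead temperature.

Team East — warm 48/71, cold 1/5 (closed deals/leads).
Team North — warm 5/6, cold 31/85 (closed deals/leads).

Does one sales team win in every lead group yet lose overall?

Yes

Warm: Team East 48/71 = 67.6%, Team North 5/6 = 83.3% → Team North
Cold: Team East 1/5 = 20.0%, Team North 31/85 = 36.5% → Team North
Overall: Team East 49/76 = 64.5%, Team North 36/91 = 39.6% → Team East
Team North wins each lead group but Team East wins overall — the comparison reverses. Team North's leads skew toward cold, which has a lower base rate.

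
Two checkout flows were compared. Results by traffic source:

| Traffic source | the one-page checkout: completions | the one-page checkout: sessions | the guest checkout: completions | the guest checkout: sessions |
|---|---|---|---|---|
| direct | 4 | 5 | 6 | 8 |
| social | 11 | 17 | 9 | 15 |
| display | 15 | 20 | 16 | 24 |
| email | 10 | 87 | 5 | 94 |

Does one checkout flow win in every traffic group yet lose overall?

No

Direct: the one-page checkout 4/5 = 80.0%, the guest checkout 6/8 = 75.0% → the one-page checkout
Social: the one-page checkout 11/17 = 64.7%, the guest checkout 9/15 = 60.0% → the one-page checkout
Display: the one-page checkout 15/20 = 75.0%, the guest checkout 16/24 = 66.7% → the one-page checkout
Email: the one-page checkout 10/87 = 11.5%, the guest checkout 5/94 = 5.3% → the one-page checkout
Overall: the one-page checkout 40/129 = 31.0%, the guest checkout 36/141 = 25.5% → the one-page checkout
The one-page checkout wins overall and in every traffic group — no reversal.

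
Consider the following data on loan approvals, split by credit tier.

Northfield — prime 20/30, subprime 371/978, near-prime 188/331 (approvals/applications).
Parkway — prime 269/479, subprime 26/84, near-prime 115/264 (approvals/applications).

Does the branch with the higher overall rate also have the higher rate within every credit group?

No

Prime: Northfield 20/30 = 66.7%, Parkway 269/479 = 56.2% → Northfield
Subprime: Northfield 371/978 = 37.9%, Parkway 26/84 = 31.0% → Northfield
Near-prime: Northfield 188/331 = 56.8%, Parkway 115/264 = 43.6% → Northfield
Overall: Northfield 579/1339 = 43.2%, Parkway 410/827 = 49.6% → Parkway
Northfield wins each credit group but Parkway wins overall — the comparison reverses. Northfield's applications skew toward subprime, which has a lower base rate.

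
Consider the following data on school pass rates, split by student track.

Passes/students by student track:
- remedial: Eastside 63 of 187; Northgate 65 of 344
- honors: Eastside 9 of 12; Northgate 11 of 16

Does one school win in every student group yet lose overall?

No

Remedial: Eastside 63/187 = 33.7%, Northgate 65/344 = 18.9% → Eastside
Honors: Eastside 9/12 = 75.0%, Northgate 11/16 = 68.8% → Eastside
Overall: Eastside 72/199 = 36.2%, Northgate 76/360 = 21.1% → Eastside
Eastside wins overall and in every student group — no reversal.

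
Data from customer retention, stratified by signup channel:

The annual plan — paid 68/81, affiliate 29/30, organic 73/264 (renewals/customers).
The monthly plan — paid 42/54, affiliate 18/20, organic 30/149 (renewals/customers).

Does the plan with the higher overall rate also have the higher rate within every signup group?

Paid: the annual plan 68/81 = 84.0%, the monthly plan 42/54 = 77.8% → the annual plan
Affiliate: the annual plan 29/30 = 96.7%, the monthly plan 18/20 = 90.0% → the annual plan
Organic: the annual plan 73/264 = 27.7%, the monthly plan 30/149 = 20.1% → the annual plan
Overall: the annual plan 170/375 = 45.3%, the monthly plan 90/223 = 40.4% → the annual plan
The annual plan wins overall and in every signup group — no reversal.

Yes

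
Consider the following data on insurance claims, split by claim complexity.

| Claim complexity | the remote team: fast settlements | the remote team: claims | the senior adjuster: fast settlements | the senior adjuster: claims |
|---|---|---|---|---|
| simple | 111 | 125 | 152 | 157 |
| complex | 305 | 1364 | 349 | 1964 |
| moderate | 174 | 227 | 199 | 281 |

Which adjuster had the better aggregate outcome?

Simple: the remote team 111/125 = 88.8%, the senior adjuster 152/157 = 96.8% → the senior adjuster
Complex: the remote team 305/1364 = 22.4%, the senior adjuster 349/1964 = 17.8% → the remote team
Moderate: the remote team 174/227 = 76.7%, the senior adjuster 199/281 = 70.8% → the remote team
Overall: the remote team 590/1716 = 34.4%, the senior adjuster 700/2402 = 29.1% → the remote team
(Neither sweeps every claim group, but the remote team has the higher pooled rate.)

the remote team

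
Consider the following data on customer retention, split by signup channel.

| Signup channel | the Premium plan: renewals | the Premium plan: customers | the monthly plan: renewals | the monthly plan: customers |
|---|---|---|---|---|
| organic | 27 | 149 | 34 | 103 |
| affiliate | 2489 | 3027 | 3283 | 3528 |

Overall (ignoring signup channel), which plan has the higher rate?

the monthly plan

Organic: the Premium plan 27/149 = 18.1%, the monthly plan 34/103 = 33.0% → the monthly plan
Affiliate: the Premium plan 2489/3027 = 82.2%, the monthly plan 3283/3528 = 93.1% → the monthly plan
Overall: the Premium plan 2516/3176 = 79.2%, the monthly plan 3317/3631 = 91.4% → the monthly plan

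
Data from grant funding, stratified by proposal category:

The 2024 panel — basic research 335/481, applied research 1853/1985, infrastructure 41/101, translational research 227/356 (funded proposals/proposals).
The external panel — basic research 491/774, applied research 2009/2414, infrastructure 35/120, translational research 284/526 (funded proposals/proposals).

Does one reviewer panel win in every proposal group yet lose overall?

No

Basic research: the 2024 panel 335/481 = 69.6%, the external panel 491/774 = 63.4% → the 2024 panel
Applied research: the 2024 panel 1853/1985 = 93.4%, the external panel 2009/2414 = 83.2% → the 2024 panel
Infrastructure: the 2024 panel 41/101 = 40.6%, the external panel 35/120 = 29.2% → the 2024 panel
Translational research: the 2024 panel 227/356 = 63.8%, the external panel 284/526 = 54.0% → the 2024 panel
Overall: the 2024 panel 2456/2923 = 84.0%, the external panel 2819/3834 = 73.5% → the 2024 panel
The 2024 panel wins overall and in every proposal group — no reversal.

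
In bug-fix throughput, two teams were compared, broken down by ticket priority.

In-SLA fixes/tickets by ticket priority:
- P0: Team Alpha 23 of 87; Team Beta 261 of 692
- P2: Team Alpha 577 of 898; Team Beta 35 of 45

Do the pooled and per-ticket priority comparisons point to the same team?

No

P0: Team Alpha 23/87 = 26.4%, Team Beta 261/692 = 37.7% → Team Beta
P2: Team Alpha 577/898 = 64.3%, Team Beta 35/45 = 77.8% → Team Beta
Overall: Team Alpha 600/985 = 60.9%, Team Beta 296/737 = 40.2% → Team Alpha
Team Beta wins each ticket group but Team Alpha wins overall — the comparison reverses. Team Beta's tickets skew toward P0, which has a lower base rate.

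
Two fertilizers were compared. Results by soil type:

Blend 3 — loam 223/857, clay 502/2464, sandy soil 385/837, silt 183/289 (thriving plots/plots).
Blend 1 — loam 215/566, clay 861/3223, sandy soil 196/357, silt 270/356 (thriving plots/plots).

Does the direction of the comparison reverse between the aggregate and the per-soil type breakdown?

Loam: Blend 3 223/857 = 26.0%, Blend 1 215/566 = 38.0% → Blend 1
Clay: Blend 3 502/2464 = 20.4%, Blend 1 861/3223 = 26.7% → Blend 1
Sandy soil: Blend 3 385/837 = 46.0%, Blend 1 196/357 = 54.9% → Blend 1
Silt: Blend 3 183/289 = 63.3%, Blend 1 270/356 = 75.8% → Blend 1
Overall: Blend 3 1293/4447 = 29.1%, Blend 1 1542/4502 = 34.3% → Blend 1
Blend 1 wins overall and in every soil group — no reversal.

No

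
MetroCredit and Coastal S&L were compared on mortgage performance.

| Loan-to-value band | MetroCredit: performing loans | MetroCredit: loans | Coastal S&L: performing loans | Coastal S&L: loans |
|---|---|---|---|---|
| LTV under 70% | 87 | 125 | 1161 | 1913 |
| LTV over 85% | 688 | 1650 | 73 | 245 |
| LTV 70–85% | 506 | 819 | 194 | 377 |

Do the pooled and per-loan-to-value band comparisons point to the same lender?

No

LTV under 70%: MetroCredit 87/125 = 69.6%, Coastal S&L 1161/1913 = 60.7% → MetroCredit
LTV over 85%: MetroCredit 688/1650 = 41.7%, Coastal S&L 73/245 = 29.8% → MetroCredit
LTV 70–85%: MetroCredit 506/819 = 61.8%, Coastal S&L 194/377 = 51.5% → MetroCredit
Overall: MetroCredit 1281/2594 = 49.4%, Coastal S&L 1428/2535 = 56.3% → Coastal S&L
MetroCredit wins each loan-to-value group but Coastal S&L wins overall — the comparison reverses. MetroCredit's loans skew toward LTV over 85%, which has a lower base rate.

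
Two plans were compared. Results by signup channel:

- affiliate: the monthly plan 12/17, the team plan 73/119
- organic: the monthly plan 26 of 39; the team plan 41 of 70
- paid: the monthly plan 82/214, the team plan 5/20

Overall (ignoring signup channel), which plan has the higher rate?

the team plan

Affiliate: the monthly plan 12/17 = 70.6%, the team plan 73/119 = 61.3% → the monthly plan
Organic: the monthly plan 26/39 = 66.7%, the team plan 41/70 = 58.6% → the monthly plan
Paid: the monthly plan 82/214 = 38.3%, the team plan 5/20 = 25.0% → the monthly plan
Overall: the monthly plan 120/270 = 44.4%, the team plan 119/209 = 56.9% → the team plan
(The monthly plan wins every signup group but the team plan wins overall — the monthly plan's customers skew toward the low-rate paid group.)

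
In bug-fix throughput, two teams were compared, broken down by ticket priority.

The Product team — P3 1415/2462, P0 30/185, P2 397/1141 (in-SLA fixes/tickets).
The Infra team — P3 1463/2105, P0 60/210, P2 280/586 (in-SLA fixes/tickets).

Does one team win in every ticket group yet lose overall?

No

P3: the Product team 1415/2462 = 57.5%, the Infra team 1463/2105 = 69.5% → the Infra team
P0: the Product team 30/185 = 16.2%, the Infra team 60/210 = 28.6% → the Infra team
P2: the Product team 397/1141 = 34.8%, the Infra team 280/586 = 47.8% → the Infra team
Overall: the Product team 1842/3788 = 48.6%, the Infra team 1803/2901 = 62.2% → the Infra team
The Infra team wins overall and in every ticket group — no reversal.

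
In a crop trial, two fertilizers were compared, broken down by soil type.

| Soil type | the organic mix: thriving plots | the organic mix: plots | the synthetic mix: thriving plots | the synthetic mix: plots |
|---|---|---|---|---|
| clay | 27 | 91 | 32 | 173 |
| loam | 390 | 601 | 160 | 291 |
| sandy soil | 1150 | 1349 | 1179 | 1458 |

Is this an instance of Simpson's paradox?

No

Clay: the organic mix 27/91 = 29.7%, the synthetic mix 32/173 = 18.5% → the organic mix
Loam: the organic mix 390/601 = 64.9%, the synthetic mix 160/291 = 55.0% → the organic mix
Sandy soil: the organic mix 1150/1349 = 85.2%, the synthetic mix 1179/1458 = 80.9% → the organic mix
Overall: the organic mix 1567/2041 = 76.8%, the synthetic mix 1371/1922 = 71.3% → the organic mix
The organic mix wins overall and in every soil group — no reversal.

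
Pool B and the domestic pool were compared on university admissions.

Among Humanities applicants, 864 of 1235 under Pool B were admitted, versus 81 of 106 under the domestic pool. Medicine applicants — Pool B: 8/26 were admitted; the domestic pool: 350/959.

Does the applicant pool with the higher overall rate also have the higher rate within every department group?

Humanities: Pool B 864/1235 = 70.0%, the domestic pool 81/106 = 76.4% → the domestic pool
Medicine: Pool B 8/26 = 30.8%, the domestic pool 350/959 = 36.5% → the domestic pool
Overall: Pool B 872/1261 = 69.2%, the domestic pool 431/1065 = 40.5% → Pool B
The domestic pool wins each department group but Pool B wins overall — the comparison reverses. The domestic pool's applicants skew toward Medicine, which has a lower base rate.

No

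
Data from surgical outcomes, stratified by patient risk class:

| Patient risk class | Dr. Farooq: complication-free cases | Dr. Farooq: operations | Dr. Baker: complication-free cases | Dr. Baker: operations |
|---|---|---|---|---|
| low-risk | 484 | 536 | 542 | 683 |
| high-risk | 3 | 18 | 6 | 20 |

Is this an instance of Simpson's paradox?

Low-risk: Dr. Farooq 484/536 = 90.3%, Dr. Baker 542/683 = 79.4% → Dr. Farooq
High-risk: Dr. Farooq 3/18 = 16.7%, Dr. Baker 6/20 = 30.0% → Dr. Baker
Overall: Dr. Farooq 487/554 = 87.9%, Dr. Baker 548/703 = 78.0% → Dr. Farooq
Neither sweeps: Dr. Farooq wins 1 of 2 groups, Dr. Baker wins 1. Dr. Farooq wins overall but not every group — no Simpson reversal.

No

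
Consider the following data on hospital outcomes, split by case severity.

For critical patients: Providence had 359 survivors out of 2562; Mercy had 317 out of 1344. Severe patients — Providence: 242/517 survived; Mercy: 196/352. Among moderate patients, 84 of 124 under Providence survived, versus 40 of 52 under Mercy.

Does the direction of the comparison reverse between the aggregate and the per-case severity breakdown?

No

Critical: Providence 359/2562 = 14.0%, Mercy 317/1344 = 23.6% → Mercy
Severe: Providence 242/517 = 46.8%, Mercy 196/352 = 55.7% → Mercy
Moderate: Providence 84/124 = 67.7%, Mercy 40/52 = 76.9% → Mercy
Overall: Providence 685/3203 = 21.4%, Mercy 553/1748 = 31.6% → Mercy
Mercy wins overall and in every case group — no reversal.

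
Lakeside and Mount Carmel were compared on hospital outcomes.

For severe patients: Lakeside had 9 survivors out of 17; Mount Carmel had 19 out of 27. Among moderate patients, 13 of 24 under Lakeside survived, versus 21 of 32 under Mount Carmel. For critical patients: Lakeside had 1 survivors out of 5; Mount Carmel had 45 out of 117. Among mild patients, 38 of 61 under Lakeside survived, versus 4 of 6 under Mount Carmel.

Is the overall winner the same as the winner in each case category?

Severe: Lakeside 9/17 = 52.9%, Mount Carmel 19/27 = 70.4% → Mount Carmel
Moderate: Lakeside 13/24 = 54.2%, Mount Carmel 21/32 = 65.6% → Mount Carmel
Critical: Lakeside 1/5 = 20.0%, Mount Carmel 45/117 = 38.5% → Mount Carmel
Mild: Lakeside 38/61 = 62.3%, Mount Carmel 4/6 = 66.7% → Mount Carmel
Overall: Lakeside 61/107 = 57.0%, Mount Carmel 89/182 = 48.9% → Lakeside
Mount Carmel wins each case group but Lakeside wins overall — the comparison reverses. Mount Carmel's patients skew toward critical, which has a lower base rate.

No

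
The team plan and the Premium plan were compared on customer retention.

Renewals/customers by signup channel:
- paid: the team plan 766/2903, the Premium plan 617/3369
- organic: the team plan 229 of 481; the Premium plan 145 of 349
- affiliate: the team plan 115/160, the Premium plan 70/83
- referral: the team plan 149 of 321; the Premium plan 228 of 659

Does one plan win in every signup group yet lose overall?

Paid: the team plan 766/2903 = 26.4%, the Premium plan 617/3369 = 18.3% → the team plan
Organic: the team plan 229/481 = 47.6%, the Premium plan 145/349 = 41.5% → the team plan
Affiliate: the team plan 115/160 = 71.9%, the Premium plan 70/83 = 84.3% → the Premium plan
Referral: the team plan 149/321 = 46.4%, the Premium plan 228/659 = 34.6% → the team plan
Overall: the team plan 1259/3865 = 32.6%, the Premium plan 1060/4460 = 23.8% → the team plan
Neither sweeps: the team plan wins 3 of 4 groups, the Premium plan wins 1. The team plan wins overall but not every group — no Simpson reversal.

No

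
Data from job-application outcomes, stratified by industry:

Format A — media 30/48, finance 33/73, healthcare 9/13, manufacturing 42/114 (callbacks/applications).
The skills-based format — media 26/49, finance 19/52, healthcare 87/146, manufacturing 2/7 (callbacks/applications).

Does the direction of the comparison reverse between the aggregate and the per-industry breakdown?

Yes

Media: Format A 30/48 = 62.5%, the skills-based format 26/49 = 53.1% → Format A
Finance: Format A 33/73 = 45.2%, the skills-based format 19/52 = 36.5% → Format A
Healthcare: Format A 9/13 = 69.2%, the skills-based format 87/146 = 59.6% → Format A
Manufacturing: Format A 42/114 = 36.8%, the skills-based format 2/7 = 28.6% → Format A
Overall: Format A 114/248 = 46.0%, the skills-based format 134/254 = 52.8% → the skills-based format
Format A wins each industry group but the skills-based format wins overall — the comparison reverses. Format A's applications skew toward manufacturing, which has a lower base rate.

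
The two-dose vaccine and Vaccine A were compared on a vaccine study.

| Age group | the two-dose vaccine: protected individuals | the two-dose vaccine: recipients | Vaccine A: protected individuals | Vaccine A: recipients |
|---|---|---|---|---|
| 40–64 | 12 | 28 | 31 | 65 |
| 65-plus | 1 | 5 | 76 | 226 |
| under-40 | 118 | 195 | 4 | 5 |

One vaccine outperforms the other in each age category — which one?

Vaccine A

40–64: the two-dose vaccine 12/28 = 42.9%, Vaccine A 31/65 = 47.7% → Vaccine A
65-plus: the two-dose vaccine 1/5 = 20.0%, Vaccine A 76/226 = 33.6% → Vaccine A
Under-40: the two-dose vaccine 118/195 = 60.5%, Vaccine A 4/5 = 80.0% → Vaccine A
Vaccine A has the higher rate in all 3 groups.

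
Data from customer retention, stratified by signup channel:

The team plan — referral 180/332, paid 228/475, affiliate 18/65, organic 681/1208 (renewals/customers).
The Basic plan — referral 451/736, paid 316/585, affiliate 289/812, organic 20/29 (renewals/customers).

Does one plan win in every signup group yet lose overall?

Referral: the team plan 180/332 = 54.2%, the Basic plan 451/736 = 61.3% → the Basic plan
Paid: the team plan 228/475 = 48.0%, the Basic plan 316/585 = 54.0% → the Basic plan
Affiliate: the team plan 18/65 = 27.7%, the Basic plan 289/812 = 35.6% → the Basic plan
Organic: the team plan 681/1208 = 56.4%, the Basic plan 20/29 = 69.0% → the Basic plan
Overall: the team plan 1107/2080 = 53.2%, the Basic plan 1076/2162 = 49.8% → the team plan
The Basic plan wins each signup group but the team plan wins overall — the comparison reverses. The Basic plan's customers skew toward affiliate, which has a lower base rate.

Yes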